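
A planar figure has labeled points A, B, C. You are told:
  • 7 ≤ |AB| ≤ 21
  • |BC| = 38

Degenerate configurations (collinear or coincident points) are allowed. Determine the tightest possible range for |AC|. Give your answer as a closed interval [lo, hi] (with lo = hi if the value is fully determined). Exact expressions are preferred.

|AB| ∈ [7, 21]
|BC| ∈ {38}
|AC| ∈ [17, 59]

|AC| ∈ [17, 59]  (≈ [17.0000, 59.0000])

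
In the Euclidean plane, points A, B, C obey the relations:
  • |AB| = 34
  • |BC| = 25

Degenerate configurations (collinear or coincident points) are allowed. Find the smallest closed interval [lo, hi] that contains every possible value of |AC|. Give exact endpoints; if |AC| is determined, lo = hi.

|AB| ∈ {34}
|BC| ∈ {25}
|AC| ∈ [9, 59]

|AC| ∈ [9, 59]  (≈ [9.0000, 59.0000])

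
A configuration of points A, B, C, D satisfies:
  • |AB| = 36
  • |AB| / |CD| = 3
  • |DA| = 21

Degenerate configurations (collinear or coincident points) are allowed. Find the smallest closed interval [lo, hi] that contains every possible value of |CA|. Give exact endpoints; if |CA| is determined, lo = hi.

|AB| ∈ {36}
|AD| ∈ {21}
|CD| ∈ {12}
|BD| ∈ [15, 57]
|AC| ∈ [9, 33]
|BC| ∈ [3, 69]

|CA| ∈ [9, 33]  (≈ [9.0000, 33.0000])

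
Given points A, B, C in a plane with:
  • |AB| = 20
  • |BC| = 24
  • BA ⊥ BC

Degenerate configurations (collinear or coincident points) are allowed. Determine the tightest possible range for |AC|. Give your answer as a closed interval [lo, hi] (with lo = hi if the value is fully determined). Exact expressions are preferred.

|AB| ∈ {20}
|BC| ∈ {24}
|AC| ∈ {4·√(61)}

|AC| = 4·√(61)  (≈ 31.2410)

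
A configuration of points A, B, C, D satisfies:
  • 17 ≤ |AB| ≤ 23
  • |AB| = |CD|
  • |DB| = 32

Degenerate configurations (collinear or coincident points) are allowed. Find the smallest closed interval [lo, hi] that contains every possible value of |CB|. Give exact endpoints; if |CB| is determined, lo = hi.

|CB| ∈ [9, 55]  (≈ [9.0000, 55.0000])

|AB| ∈ [17, 23]
|BD| ∈ {32}
|CD| ∈ [17, 23]
|AD| ∈ [9, 55]
|BC| ∈ [9, 55]
|AC| ∈ [0, 78]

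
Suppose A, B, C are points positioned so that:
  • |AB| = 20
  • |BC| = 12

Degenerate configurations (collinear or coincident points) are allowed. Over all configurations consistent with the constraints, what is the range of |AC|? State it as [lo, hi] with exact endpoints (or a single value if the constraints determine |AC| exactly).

|AB| ∈ {20}
|BC| ∈ {12}
|AC| ∈ [8, 32]

|AC| ∈ [8, 32]  (≈ [8.0000, 32.0000])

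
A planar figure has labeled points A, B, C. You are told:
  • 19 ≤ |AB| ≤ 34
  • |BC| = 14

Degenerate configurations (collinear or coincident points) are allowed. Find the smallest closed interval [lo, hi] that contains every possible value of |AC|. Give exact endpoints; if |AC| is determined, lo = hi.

|AC| ∈ [5, 48]  (≈ [5.0000, 48.0000])

|AB| ∈ [19, 34]
|BC| ∈ {14}
|AC| ∈ [5, 48]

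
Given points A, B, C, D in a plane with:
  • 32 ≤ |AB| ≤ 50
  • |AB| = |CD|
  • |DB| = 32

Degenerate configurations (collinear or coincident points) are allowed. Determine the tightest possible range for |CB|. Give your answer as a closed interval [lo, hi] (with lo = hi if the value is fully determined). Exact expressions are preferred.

|AB| ∈ [32, 50]
|BD| ∈ {32}
|CD| ∈ [32, 50]
|AD| ∈ [0, 82]
|BC| ∈ [0, 82]
|AC| ∈ [0, 132]

|CB| ∈ [0, 82]  (≈ [0.0000, 82.0000])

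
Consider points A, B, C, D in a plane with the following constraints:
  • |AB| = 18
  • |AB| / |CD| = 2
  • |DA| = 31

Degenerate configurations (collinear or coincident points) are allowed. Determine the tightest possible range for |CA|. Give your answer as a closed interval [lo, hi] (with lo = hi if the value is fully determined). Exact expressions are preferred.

|AB| ∈ {18}
|AD| ∈ {31}
|CD| ∈ {9}
|BD| ∈ [13, 49]
|AC| ∈ [22, 40]
|BC| ∈ [4, 58]

|CA| ∈ [22, 40]  (≈ [22.0000, 40.0000])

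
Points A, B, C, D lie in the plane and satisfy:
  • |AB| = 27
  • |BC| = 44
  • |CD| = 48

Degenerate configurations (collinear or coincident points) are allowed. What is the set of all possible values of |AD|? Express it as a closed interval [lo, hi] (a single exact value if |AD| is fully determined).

|AD| ∈ [0, 119]  (≈ [0.0000, 119.0000])

|AB| ∈ {27}
|BC| ∈ {44}
|CD| ∈ {48}
|AC| ∈ [17, 71]
|BD| ∈ [4, 92]
|AD| ∈ [0, 119]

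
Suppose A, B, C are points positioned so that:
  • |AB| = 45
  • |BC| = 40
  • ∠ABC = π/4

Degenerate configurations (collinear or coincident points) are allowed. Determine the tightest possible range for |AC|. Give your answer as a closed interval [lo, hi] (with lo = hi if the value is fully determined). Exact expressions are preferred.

|AC| = 5·√(145 - 72·√(2))  (≈ 32.8545)

|AB| ∈ {45}
|BC| ∈ {40}
|AC| ∈ {5·√(145 - 72·√(2))}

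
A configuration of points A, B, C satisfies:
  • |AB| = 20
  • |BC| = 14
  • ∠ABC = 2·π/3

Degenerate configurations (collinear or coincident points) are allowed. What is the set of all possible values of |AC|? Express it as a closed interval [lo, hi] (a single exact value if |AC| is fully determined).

|AB| ∈ {20}
|BC| ∈ {14}
|AC| ∈ {2·√(219)}

|AC| = 2·√(219)  (≈ 29.5973)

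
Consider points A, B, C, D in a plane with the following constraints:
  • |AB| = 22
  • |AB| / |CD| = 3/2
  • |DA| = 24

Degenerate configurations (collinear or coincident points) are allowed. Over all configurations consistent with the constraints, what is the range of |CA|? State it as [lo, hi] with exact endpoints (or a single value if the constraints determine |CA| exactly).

|CA| ∈ [28/3, 116/3]  (≈ [9.3333, 38.6667])

|AB| ∈ {22}
|AD| ∈ {24}
|CD| ∈ {44/3}
|BD| ∈ [2, 46]
|AC| ∈ [28/3, 116/3]
|BC| ∈ [0, 182/3]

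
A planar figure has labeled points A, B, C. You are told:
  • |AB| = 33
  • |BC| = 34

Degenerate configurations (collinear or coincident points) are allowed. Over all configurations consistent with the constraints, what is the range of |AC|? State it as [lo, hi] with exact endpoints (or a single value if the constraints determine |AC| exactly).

|AC| ∈ [1, 67]  (≈ [1.0000, 67.0000])

|AB| ∈ {33}
|BC| ∈ {34}
|AC| ∈ [1, 67]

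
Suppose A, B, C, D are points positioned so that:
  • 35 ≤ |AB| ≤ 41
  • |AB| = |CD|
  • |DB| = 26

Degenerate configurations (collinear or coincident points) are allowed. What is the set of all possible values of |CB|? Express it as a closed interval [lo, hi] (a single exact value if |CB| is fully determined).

|AB| ∈ [35, 41]
|BD| ∈ {26}
|CD| ∈ [35, 41]
|AD| ∈ [9, 67]
|BC| ∈ [9, 67]
|AC| ∈ [0, 108]

|CB| ∈ [9, 67]  (≈ [9.0000, 67.0000])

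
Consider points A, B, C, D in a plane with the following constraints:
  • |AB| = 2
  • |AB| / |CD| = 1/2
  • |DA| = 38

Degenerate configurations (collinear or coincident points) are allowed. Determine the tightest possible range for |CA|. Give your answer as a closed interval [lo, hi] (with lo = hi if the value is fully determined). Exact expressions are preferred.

|CA| ∈ [34, 42]  (≈ [34.0000, 42.0000])

|AB| ∈ {2}
|AD| ∈ {38}
|CD| ∈ {4}
|BD| ∈ [36, 40]
|AC| ∈ [34, 42]
|BC| ∈ [32, 44]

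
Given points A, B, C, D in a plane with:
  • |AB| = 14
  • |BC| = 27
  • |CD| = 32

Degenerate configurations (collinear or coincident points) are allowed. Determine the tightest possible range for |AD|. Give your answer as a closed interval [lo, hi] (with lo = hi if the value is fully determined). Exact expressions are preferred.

|AD| ∈ [0, 73]  (≈ [0.0000, 73.0000])

|AB| ∈ {14}
|BC| ∈ {27}
|CD| ∈ {32}
|AC| ∈ [13, 41]
|BD| ∈ [5, 59]
|AD| ∈ [0, 73]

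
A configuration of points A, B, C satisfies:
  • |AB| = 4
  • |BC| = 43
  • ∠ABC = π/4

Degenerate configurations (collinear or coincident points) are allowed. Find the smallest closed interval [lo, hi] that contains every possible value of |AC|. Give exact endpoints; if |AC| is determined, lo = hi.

|AC| = √(1865 - 172·√(2))  (≈ 40.2710)

|AB| ∈ {4}
|BC| ∈ {43}
|AC| ∈ {√(1865 - 172·√(2))}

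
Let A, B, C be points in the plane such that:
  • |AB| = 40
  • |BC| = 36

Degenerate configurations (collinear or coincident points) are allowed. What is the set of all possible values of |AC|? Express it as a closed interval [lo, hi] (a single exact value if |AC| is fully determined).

|AB| ∈ {40}
|BC| ∈ {36}
|AC| ∈ [4, 76]

|AC| ∈ [4, 76]  (≈ [4.0000, 76.0000])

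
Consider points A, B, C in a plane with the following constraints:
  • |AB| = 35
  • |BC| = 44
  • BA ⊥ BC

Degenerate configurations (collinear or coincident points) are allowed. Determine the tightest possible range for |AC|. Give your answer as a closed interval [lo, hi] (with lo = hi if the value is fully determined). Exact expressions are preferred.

|AC| = √(3161)  (≈ 56.2228)

|AB| ∈ {35}
|BC| ∈ {44}
|AC| ∈ {√(3161)}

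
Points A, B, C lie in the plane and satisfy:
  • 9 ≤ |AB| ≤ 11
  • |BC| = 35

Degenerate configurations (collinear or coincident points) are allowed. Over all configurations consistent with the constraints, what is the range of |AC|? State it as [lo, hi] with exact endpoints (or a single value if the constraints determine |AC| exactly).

|AC| ∈ [24, 46]  (≈ [24.0000, 46.0000])

|AB| ∈ [9, 11]
|BC| ∈ {35}
|AC| ∈ [24, 46]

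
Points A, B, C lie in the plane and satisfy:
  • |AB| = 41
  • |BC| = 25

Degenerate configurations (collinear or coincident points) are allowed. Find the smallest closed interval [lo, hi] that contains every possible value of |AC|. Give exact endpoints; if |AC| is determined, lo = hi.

|AC| ∈ [16, 66]  (≈ [16.0000, 66.0000])

|AB| ∈ {41}
|BC| ∈ {25}
|AC| ∈ [16, 66]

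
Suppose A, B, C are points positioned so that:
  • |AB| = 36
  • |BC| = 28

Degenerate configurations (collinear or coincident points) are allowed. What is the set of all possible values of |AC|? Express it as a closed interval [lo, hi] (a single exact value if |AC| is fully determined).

|AC| ∈ [8, 64]  (≈ [8.0000, 64.0000])

|AB| ∈ {36}
|BC| ∈ {28}
|AC| ∈ [8, 64]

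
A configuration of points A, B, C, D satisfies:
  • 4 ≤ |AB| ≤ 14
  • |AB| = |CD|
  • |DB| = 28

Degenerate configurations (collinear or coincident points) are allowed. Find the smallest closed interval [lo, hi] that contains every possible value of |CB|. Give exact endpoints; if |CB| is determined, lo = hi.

|AB| ∈ [4, 14]
|BD| ∈ {28}
|CD| ∈ [4, 14]
|AD| ∈ [14, 42]
|BC| ∈ [14, 42]
|AC| ∈ [0, 56]

|CB| ∈ [14, 42]  (≈ [14.0000, 42.0000])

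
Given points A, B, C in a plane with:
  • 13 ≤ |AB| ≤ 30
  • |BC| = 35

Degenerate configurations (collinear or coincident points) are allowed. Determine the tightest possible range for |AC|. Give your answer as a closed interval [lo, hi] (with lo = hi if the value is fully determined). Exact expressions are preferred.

|AB| ∈ [13, 30]
|BC| ∈ {35}
|AC| ∈ [5, 65]

|AC| ∈ [5, 65]  (≈ [5.0000, 65.0000])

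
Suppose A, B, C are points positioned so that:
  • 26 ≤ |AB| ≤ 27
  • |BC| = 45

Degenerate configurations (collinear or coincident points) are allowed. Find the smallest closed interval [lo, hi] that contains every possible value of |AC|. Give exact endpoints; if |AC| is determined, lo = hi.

|AB| ∈ [26, 27]
|BC| ∈ {45}
|AC| ∈ [18, 72]

|AC| ∈ [18, 72]  (≈ [18.0000, 72.0000])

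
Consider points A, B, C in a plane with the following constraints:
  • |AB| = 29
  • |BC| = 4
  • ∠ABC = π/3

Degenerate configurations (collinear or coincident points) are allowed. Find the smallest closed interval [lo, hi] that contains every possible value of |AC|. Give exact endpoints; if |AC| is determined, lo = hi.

|AB| ∈ {29}
|BC| ∈ {4}
|AC| ∈ {√(741)}

|AC| = √(741)  (≈ 27.2213)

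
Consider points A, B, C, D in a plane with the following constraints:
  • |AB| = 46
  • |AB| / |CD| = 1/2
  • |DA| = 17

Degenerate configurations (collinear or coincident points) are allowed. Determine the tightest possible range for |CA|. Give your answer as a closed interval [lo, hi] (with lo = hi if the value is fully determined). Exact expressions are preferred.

|AB| ∈ {46}
|AD| ∈ {17}
|CD| ∈ {92}
|BD| ∈ [29, 63]
|AC| ∈ [75, 109]
|BC| ∈ [29, 155]

|CA| ∈ [75, 109]  (≈ [75.0000, 109.0000])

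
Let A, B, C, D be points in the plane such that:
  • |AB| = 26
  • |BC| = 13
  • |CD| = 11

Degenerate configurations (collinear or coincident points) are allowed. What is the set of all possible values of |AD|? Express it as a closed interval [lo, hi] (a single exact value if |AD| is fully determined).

|AD| ∈ [2, 50]  (≈ [2.0000, 50.0000])

|AB| ∈ {26}
|BC| ∈ {13}
|CD| ∈ {11}
|AC| ∈ [13, 39]
|BD| ∈ [2, 24]
|AD| ∈ [2, 50]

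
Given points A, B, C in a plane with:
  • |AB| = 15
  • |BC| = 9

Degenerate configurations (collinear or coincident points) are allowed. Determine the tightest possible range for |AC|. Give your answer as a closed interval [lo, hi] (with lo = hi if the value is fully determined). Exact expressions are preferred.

|AB| ∈ {15}
|BC| ∈ {9}
|AC| ∈ [6, 24]

|AC| ∈ [6, 24]  (≈ [6.0000, 24.0000])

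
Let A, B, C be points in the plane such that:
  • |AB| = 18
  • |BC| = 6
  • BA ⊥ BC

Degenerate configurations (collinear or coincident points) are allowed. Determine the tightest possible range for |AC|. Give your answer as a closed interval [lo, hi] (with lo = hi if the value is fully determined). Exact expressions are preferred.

|AB| ∈ {18}
|BC| ∈ {6}
|AC| ∈ {6·√(10)}

|AC| = 6·√(10)  (≈ 18.9737)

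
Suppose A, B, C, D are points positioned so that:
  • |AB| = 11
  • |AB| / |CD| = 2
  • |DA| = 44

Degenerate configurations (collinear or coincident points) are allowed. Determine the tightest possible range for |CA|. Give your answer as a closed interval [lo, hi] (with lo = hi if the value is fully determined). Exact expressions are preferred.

|AB| ∈ {11}
|AD| ∈ {44}
|CD| ∈ {11/2}
|BD| ∈ [33, 55]
|AC| ∈ [77/2, 99/2]
|BC| ∈ [55/2, 121/2]

|CA| ∈ [77/2, 99/2]  (≈ [38.5000, 49.5000])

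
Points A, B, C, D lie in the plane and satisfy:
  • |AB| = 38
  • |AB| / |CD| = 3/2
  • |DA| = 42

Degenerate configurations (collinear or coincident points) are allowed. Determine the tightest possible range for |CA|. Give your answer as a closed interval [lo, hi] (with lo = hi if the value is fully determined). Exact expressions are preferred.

|AB| ∈ {38}
|AD| ∈ {42}
|CD| ∈ {76/3}
|BD| ∈ [4, 80]
|AC| ∈ [50/3, 202/3]
|BC| ∈ [0, 316/3]

|CA| ∈ [50/3, 202/3]  (≈ [16.6667, 67.3333])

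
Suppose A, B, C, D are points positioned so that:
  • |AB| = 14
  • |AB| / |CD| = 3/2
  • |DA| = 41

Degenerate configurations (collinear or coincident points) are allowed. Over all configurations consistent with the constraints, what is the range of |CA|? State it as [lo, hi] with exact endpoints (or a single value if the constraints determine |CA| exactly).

|AB| ∈ {14}
|AD| ∈ {41}
|CD| ∈ {28/3}
|BD| ∈ [27, 55]
|AC| ∈ [95/3, 151/3]
|BC| ∈ [53/3, 193/3]

|CA| ∈ [95/3, 151/3]  (≈ [31.6667, 50.3333])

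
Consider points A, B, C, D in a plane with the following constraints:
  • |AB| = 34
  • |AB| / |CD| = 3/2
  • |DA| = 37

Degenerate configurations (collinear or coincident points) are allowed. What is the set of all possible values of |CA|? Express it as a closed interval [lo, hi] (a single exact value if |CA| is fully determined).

|AB| ∈ {34}
|AD| ∈ {37}
|CD| ∈ {68/3}
|BD| ∈ [3, 71]
|AC| ∈ [43/3, 179/3]
|BC| ∈ [0, 281/3]

|CA| ∈ [43/3, 179/3]  (≈ [14.3333, 59.6667])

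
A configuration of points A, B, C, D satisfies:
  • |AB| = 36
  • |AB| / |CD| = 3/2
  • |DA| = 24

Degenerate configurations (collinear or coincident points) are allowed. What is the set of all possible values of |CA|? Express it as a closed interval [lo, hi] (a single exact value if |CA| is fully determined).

|CA| ∈ [0, 48]  (≈ [0.0000, 48.0000])

|AB| ∈ {36}
|AD| ∈ {24}
|CD| ∈ {24}
|BD| ∈ [12, 60]
|AC| ∈ [0, 48]
|BC| ∈ [0, 84]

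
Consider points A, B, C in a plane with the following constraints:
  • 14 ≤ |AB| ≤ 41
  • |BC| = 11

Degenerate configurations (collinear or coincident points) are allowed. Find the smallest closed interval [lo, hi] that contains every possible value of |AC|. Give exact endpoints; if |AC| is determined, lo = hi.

|AC| ∈ [3, 52]  (≈ [3.0000, 52.0000])

|AB| ∈ [14, 41]
|BC| ∈ {11}
|AC| ∈ [3, 52]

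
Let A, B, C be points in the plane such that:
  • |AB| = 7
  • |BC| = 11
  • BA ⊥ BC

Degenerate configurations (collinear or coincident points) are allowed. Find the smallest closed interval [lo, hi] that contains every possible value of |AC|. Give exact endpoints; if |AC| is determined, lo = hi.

|AB| ∈ {7}
|BC| ∈ {11}
|AC| ∈ {√(170)}

|AC| = √(170)  (≈ 13.0384)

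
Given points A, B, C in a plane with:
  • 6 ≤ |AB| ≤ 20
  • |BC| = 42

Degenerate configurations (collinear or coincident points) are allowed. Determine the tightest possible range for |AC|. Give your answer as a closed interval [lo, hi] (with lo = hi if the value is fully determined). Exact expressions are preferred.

|AC| ∈ [22, 62]  (≈ [22.0000, 62.0000])

|AB| ∈ [6, 20]
|BC| ∈ {42}
|AC| ∈ [22, 62]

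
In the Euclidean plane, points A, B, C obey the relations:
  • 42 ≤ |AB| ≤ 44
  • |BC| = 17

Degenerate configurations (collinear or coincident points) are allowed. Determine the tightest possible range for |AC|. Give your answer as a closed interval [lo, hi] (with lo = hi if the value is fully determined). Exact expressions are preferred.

|AC| ∈ [25, 61]  (≈ [25.0000, 61.0000])

|AB| ∈ [42, 44]
|BC| ∈ {17}
|AC| ∈ [25, 61]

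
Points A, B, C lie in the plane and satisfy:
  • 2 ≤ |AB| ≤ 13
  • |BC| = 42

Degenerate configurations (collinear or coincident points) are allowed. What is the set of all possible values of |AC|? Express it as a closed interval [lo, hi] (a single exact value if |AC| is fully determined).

|AB| ∈ [2, 13]
|BC| ∈ {42}
|AC| ∈ [29, 55]

|AC| ∈ [29, 55]  (≈ [29.0000, 55.0000])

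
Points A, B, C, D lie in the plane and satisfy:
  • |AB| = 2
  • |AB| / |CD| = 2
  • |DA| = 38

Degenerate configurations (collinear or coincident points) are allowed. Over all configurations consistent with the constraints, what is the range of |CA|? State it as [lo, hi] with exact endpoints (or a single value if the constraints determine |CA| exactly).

|AB| ∈ {2}
|AD| ∈ {38}
|CD| ∈ {1}
|BD| ∈ [36, 40]
|AC| ∈ [37, 39]
|BC| ∈ [35, 41]

|CA| ∈ [37, 39]  (≈ [37.0000, 39.0000])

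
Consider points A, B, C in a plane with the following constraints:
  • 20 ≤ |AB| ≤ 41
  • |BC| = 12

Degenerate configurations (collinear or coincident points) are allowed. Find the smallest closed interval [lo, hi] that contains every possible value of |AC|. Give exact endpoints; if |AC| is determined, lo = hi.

|AC| ∈ [8, 53]  (≈ [8.0000, 53.0000])

|AB| ∈ [20, 41]
|BC| ∈ {12}
|AC| ∈ [8, 53]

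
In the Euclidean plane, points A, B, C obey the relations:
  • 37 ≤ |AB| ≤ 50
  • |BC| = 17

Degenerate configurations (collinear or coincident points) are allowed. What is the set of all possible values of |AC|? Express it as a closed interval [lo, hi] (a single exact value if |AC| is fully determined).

|AC| ∈ [20, 67]  (≈ [20.0000, 67.0000])

|AB| ∈ [37, 50]
|BC| ∈ {17}
|AC| ∈ [20, 67]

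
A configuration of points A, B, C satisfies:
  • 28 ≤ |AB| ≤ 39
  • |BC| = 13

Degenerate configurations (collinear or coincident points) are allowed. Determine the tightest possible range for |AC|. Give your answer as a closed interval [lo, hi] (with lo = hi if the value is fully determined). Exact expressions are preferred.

|AB| ∈ [28, 39]
|BC| ∈ {13}
|AC| ∈ [15, 52]

|AC| ∈ [15, 52]  (≈ [15.0000, 52.0000])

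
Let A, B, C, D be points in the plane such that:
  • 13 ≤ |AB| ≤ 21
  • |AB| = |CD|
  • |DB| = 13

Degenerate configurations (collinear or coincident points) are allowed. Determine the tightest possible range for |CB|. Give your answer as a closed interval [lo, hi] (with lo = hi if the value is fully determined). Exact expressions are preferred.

|CB| ∈ [0, 34]  (≈ [0.0000, 34.0000])

|AB| ∈ [13, 21]
|BD| ∈ {13}
|CD| ∈ [13, 21]
|AD| ∈ [0, 34]
|BC| ∈ [0, 34]
|AC| ∈ [0, 55]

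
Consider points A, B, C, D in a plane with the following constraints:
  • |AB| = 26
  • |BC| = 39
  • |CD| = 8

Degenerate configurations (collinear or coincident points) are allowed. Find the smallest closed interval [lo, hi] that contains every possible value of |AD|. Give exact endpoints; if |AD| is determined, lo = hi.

|AD| ∈ [5, 73]  (≈ [5.0000, 73.0000])

|AB| ∈ {26}
|BC| ∈ {39}
|CD| ∈ {8}
|AC| ∈ [13, 65]
|BD| ∈ [31, 47]
|AD| ∈ [5, 73]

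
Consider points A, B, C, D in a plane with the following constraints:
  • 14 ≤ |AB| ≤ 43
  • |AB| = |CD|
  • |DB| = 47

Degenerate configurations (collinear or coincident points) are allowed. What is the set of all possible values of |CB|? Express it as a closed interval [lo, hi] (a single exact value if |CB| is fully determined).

|AB| ∈ [14, 43]
|BD| ∈ {47}
|CD| ∈ [14, 43]
|AD| ∈ [4, 90]
|BC| ∈ [4, 90]
|AC| ∈ [0, 133]

|CB| ∈ [4, 90]  (≈ [4.0000, 90.0000])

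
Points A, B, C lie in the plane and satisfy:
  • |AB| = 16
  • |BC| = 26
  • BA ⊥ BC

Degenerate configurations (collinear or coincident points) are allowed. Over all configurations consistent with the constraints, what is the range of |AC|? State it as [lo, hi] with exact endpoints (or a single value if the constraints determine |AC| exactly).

|AC| = 2·√(233)  (≈ 30.5287)

|AB| ∈ {16}
|BC| ∈ {26}
|AC| ∈ {2·√(233)}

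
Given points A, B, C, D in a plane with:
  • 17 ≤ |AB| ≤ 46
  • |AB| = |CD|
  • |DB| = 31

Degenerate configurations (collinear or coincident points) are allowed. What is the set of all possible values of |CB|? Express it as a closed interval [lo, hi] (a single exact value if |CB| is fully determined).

|CB| ∈ [0, 77]  (≈ [0.0000, 77.0000])

|AB| ∈ [17, 46]
|BD| ∈ {31}
|CD| ∈ [17, 46]
|AD| ∈ [0, 77]
|BC| ∈ [0, 77]
|AC| ∈ [0, 123]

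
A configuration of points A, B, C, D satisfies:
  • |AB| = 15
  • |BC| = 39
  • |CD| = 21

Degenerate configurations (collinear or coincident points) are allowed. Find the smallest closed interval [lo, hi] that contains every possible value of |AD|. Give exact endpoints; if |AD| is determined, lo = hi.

|AB| ∈ {15}
|BC| ∈ {39}
|CD| ∈ {21}
|AC| ∈ [24, 54]
|BD| ∈ [18, 60]
|AD| ∈ [3, 75]

|AD| ∈ [3, 75]  (≈ [3.0000, 75.0000])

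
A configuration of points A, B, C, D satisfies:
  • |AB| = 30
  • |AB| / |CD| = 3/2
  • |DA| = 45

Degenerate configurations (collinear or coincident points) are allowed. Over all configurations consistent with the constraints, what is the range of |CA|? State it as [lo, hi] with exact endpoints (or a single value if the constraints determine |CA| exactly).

|AB| ∈ {30}
|AD| ∈ {45}
|CD| ∈ {20}
|BD| ∈ [15, 75]
|AC| ∈ [25, 65]
|BC| ∈ [0, 95]

|CA| ∈ [25, 65]  (≈ [25.0000, 65.0000])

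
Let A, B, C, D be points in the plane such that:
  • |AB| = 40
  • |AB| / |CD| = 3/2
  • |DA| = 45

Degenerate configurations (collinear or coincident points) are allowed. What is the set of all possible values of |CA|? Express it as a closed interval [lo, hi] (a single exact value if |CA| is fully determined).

|AB| ∈ {40}
|AD| ∈ {45}
|CD| ∈ {80/3}
|BD| ∈ [5, 85]
|AC| ∈ [55/3, 215/3]
|BC| ∈ [0, 335/3]

|CA| ∈ [55/3, 215/3]  (≈ [18.3333, 71.6667])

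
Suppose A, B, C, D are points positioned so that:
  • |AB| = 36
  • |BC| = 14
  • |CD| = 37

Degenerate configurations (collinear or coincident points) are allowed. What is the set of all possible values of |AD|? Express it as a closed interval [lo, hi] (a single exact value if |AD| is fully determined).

|AB| ∈ {36}
|BC| ∈ {14}
|CD| ∈ {37}
|AC| ∈ [22, 50]
|BD| ∈ [23, 51]
|AD| ∈ [0, 87]

|AD| ∈ [0, 87]  (≈ [0.0000, 87.0000])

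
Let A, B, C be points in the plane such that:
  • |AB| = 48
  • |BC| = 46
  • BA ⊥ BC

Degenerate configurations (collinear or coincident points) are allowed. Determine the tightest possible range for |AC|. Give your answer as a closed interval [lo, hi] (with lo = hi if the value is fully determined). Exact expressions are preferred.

|AB| ∈ {48}
|BC| ∈ {46}
|AC| ∈ {2·√(1105)}

|AC| = 2·√(1105)  (≈ 66.4831)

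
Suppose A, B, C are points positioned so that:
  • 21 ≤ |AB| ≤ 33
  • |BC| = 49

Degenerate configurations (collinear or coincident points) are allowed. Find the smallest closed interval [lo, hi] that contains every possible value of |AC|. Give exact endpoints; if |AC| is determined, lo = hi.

|AB| ∈ [21, 33]
|BC| ∈ {49}
|AC| ∈ [16, 82]

|AC| ∈ [16, 82]  (≈ [16.0000, 82.0000])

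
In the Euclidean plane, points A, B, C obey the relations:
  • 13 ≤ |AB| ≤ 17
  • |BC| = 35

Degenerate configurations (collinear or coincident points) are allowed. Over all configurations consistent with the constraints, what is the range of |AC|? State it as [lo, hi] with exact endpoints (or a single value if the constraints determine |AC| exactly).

|AC| ∈ [18, 52]  (≈ [18.0000, 52.0000])

|AB| ∈ [13, 17]
|BC| ∈ {35}
|AC| ∈ [18, 52]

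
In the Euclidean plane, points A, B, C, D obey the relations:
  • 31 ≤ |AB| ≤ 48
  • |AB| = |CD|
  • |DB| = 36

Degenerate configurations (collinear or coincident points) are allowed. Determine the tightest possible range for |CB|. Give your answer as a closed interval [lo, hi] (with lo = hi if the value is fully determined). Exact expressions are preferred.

|CB| ∈ [0, 84]  (≈ [0.0000, 84.0000])

|AB| ∈ [31, 48]
|BD| ∈ {36}
|CD| ∈ [31, 48]
|AD| ∈ [0, 84]
|BC| ∈ [0, 84]
|AC| ∈ [0, 132]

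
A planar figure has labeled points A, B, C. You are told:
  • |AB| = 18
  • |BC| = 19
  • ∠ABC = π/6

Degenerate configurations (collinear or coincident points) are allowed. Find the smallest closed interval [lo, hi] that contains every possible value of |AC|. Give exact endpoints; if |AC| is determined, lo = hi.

|AC| = √(685 - 342·√(3))  (≈ 9.6249)

|AB| ∈ {18}
|BC| ∈ {19}
|AC| ∈ {√(685 - 342·√(3))}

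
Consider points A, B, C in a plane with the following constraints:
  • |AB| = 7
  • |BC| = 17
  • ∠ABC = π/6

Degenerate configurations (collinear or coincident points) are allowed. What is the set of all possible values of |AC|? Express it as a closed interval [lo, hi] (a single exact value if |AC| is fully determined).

|AC| = √(338 - 119·√(3))  (≈ 11.4842)

|AB| ∈ {7}
|BC| ∈ {17}
|AC| ∈ {√(338 - 119·√(3))}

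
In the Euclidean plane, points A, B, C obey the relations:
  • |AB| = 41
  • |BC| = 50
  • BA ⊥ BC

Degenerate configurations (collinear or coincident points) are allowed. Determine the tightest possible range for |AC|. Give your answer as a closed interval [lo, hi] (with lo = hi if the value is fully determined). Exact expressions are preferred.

|AC| = √(4181)  (≈ 64.6607)

|AB| ∈ {41}
|BC| ∈ {50}
|AC| ∈ {√(4181)}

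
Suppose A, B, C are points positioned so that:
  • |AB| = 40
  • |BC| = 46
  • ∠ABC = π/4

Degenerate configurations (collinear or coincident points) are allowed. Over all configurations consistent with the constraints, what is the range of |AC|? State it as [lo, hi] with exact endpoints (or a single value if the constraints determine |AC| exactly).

|AB| ∈ {40}
|BC| ∈ {46}
|AC| ∈ {2·√(929 - 460·√(2))}

|AC| = 2·√(929 - 460·√(2))  (≈ 33.3743)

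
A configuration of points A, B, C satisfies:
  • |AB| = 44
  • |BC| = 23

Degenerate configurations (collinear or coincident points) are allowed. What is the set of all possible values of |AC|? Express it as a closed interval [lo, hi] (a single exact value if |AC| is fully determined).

|AB| ∈ {44}
|BC| ∈ {23}
|AC| ∈ [21, 67]

|AC| ∈ [21, 67]  (≈ [21.0000, 67.0000])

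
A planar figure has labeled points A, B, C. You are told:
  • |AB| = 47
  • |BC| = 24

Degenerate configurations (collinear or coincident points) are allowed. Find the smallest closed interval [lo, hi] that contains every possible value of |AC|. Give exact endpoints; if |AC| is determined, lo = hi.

|AC| ∈ [23, 71]  (≈ [23.0000, 71.0000])

|AB| ∈ {47}
|BC| ∈ {24}
|AC| ∈ [23, 71]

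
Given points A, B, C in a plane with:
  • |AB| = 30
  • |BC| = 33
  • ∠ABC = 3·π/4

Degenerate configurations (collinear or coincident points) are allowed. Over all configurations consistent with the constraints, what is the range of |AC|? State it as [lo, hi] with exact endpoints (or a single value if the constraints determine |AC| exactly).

|AC| = 3·√(110·√(2) + 221)  (≈ 58.2157)

|AB| ∈ {30}
|BC| ∈ {33}
|AC| ∈ {3·√(110·√(2) + 221)}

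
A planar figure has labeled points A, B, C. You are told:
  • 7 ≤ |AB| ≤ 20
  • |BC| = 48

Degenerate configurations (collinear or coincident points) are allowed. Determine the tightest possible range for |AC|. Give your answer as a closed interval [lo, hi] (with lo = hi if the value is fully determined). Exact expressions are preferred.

|AC| ∈ [28, 68]  (≈ [28.0000, 68.0000])

|AB| ∈ [7, 20]
|BC| ∈ {48}
|AC| ∈ [28, 68]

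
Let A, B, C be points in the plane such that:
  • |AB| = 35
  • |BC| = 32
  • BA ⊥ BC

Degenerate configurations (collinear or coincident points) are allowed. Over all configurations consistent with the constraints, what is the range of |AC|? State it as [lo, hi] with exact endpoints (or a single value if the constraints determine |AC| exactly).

|AB| ∈ {35}
|BC| ∈ {32}
|AC| ∈ {√(2249)}

|AC| = √(2249)  (≈ 47.4236)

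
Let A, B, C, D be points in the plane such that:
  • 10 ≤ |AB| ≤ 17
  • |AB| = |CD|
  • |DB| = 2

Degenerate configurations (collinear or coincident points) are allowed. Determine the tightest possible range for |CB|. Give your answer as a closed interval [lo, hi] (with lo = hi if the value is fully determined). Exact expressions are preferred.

|AB| ∈ [10, 17]
|BD| ∈ {2}
|CD| ∈ [10, 17]
|AD| ∈ [8, 19]
|BC| ∈ [8, 19]
|AC| ∈ [0, 36]

|CB| ∈ [8, 19]  (≈ [8.0000, 19.0000])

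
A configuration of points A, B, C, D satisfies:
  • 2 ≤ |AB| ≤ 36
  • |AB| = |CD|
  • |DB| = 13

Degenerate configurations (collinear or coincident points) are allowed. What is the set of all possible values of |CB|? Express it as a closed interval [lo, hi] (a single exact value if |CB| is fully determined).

|CB| ∈ [0, 49]  (≈ [0.0000, 49.0000])

|AB| ∈ [2, 36]
|BD| ∈ {13}
|CD| ∈ [2, 36]
|AD| ∈ [0, 49]
|BC| ∈ [0, 49]
|AC| ∈ [0, 85]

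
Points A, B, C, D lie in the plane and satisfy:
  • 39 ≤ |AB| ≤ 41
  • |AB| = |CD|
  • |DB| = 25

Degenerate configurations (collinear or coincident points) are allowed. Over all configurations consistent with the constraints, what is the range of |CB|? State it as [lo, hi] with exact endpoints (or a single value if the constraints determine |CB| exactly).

|AB| ∈ [39, 41]
|BD| ∈ {25}
|CD| ∈ [39, 41]
|AD| ∈ [14, 66]
|BC| ∈ [14, 66]
|AC| ∈ [0, 107]

|CB| ∈ [14, 66]  (≈ [14.0000, 66.0000])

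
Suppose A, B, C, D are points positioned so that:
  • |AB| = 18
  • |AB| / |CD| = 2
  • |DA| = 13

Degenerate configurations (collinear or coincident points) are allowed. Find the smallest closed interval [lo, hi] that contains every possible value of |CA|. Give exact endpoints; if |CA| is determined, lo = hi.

|AB| ∈ {18}
|AD| ∈ {13}
|CD| ∈ {9}
|BD| ∈ [5, 31]
|AC| ∈ [4, 22]
|BC| ∈ [0, 40]

|CA| ∈ [4, 22]  (≈ [4.0000, 22.0000])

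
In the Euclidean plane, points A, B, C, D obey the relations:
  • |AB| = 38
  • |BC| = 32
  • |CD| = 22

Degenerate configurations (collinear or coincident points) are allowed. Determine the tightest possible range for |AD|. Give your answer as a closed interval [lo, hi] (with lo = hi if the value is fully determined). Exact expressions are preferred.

|AB| ∈ {38}
|BC| ∈ {32}
|CD| ∈ {22}
|AC| ∈ [6, 70]
|BD| ∈ [10, 54]
|AD| ∈ [0, 92]

|AD| ∈ [0, 92]  (≈ [0.0000, 92.0000])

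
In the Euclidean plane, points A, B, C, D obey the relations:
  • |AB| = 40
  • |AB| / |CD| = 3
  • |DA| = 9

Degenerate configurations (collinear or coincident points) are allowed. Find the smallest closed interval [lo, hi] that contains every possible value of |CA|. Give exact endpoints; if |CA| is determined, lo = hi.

|AB| ∈ {40}
|AD| ∈ {9}
|CD| ∈ {40/3}
|BD| ∈ [31, 49]
|AC| ∈ [13/3, 67/3]
|BC| ∈ [53/3, 187/3]

|CA| ∈ [13/3, 67/3]  (≈ [4.3333, 22.3333])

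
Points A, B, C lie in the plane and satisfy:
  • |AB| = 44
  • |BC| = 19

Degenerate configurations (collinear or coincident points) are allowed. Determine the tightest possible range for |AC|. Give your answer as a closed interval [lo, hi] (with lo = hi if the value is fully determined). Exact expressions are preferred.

|AB| ∈ {44}
|BC| ∈ {19}
|AC| ∈ [25, 63]

|AC| ∈ [25, 63]  (≈ [25.0000, 63.0000])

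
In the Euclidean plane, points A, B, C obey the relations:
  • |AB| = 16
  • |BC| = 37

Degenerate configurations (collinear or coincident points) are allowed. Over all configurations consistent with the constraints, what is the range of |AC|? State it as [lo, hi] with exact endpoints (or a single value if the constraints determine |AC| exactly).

|AB| ∈ {16}
|BC| ∈ {37}
|AC| ∈ [21, 53]

|AC| ∈ [21, 53]  (≈ [21.0000, 53.0000])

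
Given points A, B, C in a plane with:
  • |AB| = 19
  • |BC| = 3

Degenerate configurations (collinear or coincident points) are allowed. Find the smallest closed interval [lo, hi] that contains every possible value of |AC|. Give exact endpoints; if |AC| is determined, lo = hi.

|AB| ∈ {19}
|BC| ∈ {3}
|AC| ∈ [16, 22]

|AC| ∈ [16, 22]  (≈ [16.0000, 22.0000])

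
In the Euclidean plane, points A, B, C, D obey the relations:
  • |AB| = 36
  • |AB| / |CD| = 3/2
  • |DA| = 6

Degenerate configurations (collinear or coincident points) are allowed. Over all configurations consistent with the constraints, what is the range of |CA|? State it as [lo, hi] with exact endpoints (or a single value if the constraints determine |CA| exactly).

|AB| ∈ {36}
|AD| ∈ {6}
|CD| ∈ {24}
|BD| ∈ [30, 42]
|AC| ∈ [18, 30]
|BC| ∈ [6, 66]

|CA| ∈ [18, 30]  (≈ [18.0000, 30.0000])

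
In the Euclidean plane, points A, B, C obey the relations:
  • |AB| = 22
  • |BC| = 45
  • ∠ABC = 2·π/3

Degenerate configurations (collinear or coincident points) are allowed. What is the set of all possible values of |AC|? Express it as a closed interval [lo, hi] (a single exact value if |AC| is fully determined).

|AB| ∈ {22}
|BC| ∈ {45}
|AC| ∈ {√(3499)}

|AC| = √(3499)  (≈ 59.1523)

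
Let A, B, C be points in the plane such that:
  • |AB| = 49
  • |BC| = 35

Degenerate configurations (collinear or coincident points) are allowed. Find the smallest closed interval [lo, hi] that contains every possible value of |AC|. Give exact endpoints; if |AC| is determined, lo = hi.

|AC| ∈ [14, 84]  (≈ [14.0000, 84.0000])

|AB| ∈ {49}
|BC| ∈ {35}
|AC| ∈ [14, 84]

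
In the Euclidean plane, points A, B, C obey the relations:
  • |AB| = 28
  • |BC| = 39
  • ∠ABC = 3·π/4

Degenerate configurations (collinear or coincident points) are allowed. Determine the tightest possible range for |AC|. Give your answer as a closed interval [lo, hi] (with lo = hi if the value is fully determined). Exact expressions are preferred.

|AC| = √(1092·√(2) + 2305)  (≈ 62.0429)

|AB| ∈ {28}
|BC| ∈ {39}
|AC| ∈ {√(1092·√(2) + 2305)}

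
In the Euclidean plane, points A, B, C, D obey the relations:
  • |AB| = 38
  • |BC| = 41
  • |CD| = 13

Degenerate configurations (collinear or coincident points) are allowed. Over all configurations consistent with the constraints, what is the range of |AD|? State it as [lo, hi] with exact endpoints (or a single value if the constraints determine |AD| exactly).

|AB| ∈ {38}
|BC| ∈ {41}
|CD| ∈ {13}
|AC| ∈ [3, 79]
|BD| ∈ [28, 54]
|AD| ∈ [0, 92]

|AD| ∈ [0, 92]  (≈ [0.0000, 92.0000])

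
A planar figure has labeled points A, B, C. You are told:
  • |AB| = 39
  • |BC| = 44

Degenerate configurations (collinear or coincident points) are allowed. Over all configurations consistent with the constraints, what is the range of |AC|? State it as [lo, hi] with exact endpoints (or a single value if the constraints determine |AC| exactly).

|AB| ∈ {39}
|BC| ∈ {44}
|AC| ∈ [5, 83]

|AC| ∈ [5, 83]  (≈ [5.0000, 83.0000])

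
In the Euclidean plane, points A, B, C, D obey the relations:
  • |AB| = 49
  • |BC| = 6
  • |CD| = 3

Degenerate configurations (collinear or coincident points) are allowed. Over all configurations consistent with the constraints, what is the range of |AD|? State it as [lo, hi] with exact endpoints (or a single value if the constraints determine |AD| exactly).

|AB| ∈ {49}
|BC| ∈ {6}
|CD| ∈ {3}
|AC| ∈ [43, 55]
|BD| ∈ [3, 9]
|AD| ∈ [40, 58]

|AD| ∈ [40, 58]  (≈ [40.0000, 58.0000])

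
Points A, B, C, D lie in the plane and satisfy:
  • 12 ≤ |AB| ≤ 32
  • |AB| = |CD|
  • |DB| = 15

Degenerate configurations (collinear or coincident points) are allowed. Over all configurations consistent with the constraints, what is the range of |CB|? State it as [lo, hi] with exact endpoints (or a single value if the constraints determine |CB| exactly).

|CB| ∈ [0, 47]  (≈ [0.0000, 47.0000])

|AB| ∈ [12, 32]
|BD| ∈ {15}
|CD| ∈ [12, 32]
|AD| ∈ [0, 47]
|BC| ∈ [0, 47]
|AC| ∈ [0, 79]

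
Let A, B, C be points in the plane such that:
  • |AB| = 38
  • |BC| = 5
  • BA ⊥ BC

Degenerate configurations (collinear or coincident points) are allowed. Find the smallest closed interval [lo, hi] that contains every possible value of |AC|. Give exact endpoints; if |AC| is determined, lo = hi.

|AB| ∈ {38}
|BC| ∈ {5}
|AC| ∈ {√(1469)}

|AC| = √(1469)  (≈ 38.3275)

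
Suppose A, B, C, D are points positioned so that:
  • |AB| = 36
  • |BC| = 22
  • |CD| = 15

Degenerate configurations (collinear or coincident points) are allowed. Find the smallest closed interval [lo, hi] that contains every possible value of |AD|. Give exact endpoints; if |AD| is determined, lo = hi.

|AB| ∈ {36}
|BC| ∈ {22}
|CD| ∈ {15}
|AC| ∈ [14, 58]
|BD| ∈ [7, 37]
|AD| ∈ [0, 73]

|AD| ∈ [0, 73]  (≈ [0.0000, 73.0000])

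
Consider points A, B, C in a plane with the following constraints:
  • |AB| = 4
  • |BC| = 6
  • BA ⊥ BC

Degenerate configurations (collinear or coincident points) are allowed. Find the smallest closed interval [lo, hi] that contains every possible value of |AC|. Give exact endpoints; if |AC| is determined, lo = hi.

|AC| = 2·√(13)  (≈ 7.2111)

|AB| ∈ {4}
|BC| ∈ {6}
|AC| ∈ {2·√(13)}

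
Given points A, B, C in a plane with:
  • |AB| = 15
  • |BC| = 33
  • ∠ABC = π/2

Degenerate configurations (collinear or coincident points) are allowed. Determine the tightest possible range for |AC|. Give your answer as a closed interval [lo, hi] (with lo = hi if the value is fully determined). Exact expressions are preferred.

|AC| = 3·√(146)  (≈ 36.2491)

|AB| ∈ {15}
|BC| ∈ {33}
|AC| ∈ {3·√(146)}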